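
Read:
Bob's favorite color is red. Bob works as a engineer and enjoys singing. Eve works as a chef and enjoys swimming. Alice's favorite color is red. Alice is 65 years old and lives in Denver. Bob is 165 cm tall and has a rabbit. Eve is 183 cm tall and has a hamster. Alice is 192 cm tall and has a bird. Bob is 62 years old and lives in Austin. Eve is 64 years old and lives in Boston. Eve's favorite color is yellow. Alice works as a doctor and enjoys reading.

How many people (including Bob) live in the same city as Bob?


Bob lives in Austin. Count = 1

1


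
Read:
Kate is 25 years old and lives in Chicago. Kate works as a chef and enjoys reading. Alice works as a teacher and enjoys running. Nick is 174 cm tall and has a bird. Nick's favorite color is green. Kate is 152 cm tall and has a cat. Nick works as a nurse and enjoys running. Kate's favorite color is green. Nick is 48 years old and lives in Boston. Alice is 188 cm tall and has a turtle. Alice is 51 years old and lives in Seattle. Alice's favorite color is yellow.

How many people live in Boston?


Count in Boston: 1

1


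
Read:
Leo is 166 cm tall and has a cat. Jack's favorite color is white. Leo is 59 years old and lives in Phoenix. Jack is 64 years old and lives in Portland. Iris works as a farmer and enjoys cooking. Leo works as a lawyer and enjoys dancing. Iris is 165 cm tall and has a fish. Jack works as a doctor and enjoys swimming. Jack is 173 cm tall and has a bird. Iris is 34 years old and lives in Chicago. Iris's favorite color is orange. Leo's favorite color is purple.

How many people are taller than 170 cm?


Taller than 170: 1

1


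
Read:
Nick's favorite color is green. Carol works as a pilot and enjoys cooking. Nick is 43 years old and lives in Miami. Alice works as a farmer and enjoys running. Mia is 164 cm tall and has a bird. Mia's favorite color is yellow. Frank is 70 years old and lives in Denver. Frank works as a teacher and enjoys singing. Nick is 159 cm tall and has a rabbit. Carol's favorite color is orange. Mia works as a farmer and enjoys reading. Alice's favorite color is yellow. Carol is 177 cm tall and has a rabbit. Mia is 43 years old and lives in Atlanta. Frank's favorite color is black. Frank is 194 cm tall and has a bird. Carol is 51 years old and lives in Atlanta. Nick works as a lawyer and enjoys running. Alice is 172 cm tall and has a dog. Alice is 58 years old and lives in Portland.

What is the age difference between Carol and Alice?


|51 - 58| = 7

7


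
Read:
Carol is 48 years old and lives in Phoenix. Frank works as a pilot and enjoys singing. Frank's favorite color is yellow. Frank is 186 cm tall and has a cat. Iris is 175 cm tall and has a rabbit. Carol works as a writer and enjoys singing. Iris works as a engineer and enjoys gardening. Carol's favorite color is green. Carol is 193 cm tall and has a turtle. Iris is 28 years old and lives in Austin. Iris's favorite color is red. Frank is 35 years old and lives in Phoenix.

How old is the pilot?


The pilot is Frank, age 35

35


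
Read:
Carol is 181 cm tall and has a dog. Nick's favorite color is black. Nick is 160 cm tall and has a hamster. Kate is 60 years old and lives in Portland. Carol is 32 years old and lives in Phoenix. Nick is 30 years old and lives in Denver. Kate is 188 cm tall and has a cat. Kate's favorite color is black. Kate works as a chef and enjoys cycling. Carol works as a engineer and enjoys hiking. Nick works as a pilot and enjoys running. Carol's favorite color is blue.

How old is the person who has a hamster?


Person with hamster is Nick, age 30

30


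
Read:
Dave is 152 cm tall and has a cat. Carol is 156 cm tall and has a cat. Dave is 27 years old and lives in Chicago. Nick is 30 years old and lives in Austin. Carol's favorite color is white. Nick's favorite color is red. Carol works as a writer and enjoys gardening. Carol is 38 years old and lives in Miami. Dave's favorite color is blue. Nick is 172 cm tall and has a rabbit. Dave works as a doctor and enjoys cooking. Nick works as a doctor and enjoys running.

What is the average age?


Sum=95, n=3, avg=31.67

31.67


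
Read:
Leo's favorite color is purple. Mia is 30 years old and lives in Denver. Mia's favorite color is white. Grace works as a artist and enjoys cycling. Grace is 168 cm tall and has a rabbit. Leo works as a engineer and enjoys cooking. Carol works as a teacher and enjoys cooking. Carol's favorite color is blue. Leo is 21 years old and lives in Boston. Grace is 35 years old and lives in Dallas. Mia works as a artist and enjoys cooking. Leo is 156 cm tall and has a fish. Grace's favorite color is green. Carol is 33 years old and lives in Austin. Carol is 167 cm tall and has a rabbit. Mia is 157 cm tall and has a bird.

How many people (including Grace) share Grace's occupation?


Grace is a artist. Count = 2

2


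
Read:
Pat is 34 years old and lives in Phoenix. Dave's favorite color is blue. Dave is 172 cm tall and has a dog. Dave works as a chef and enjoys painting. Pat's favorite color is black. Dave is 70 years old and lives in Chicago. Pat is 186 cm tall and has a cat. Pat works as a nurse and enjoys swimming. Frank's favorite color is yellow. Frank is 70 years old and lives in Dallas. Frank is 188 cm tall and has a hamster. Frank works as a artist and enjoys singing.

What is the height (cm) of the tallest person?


Tallest: Frank at 188 cm

188


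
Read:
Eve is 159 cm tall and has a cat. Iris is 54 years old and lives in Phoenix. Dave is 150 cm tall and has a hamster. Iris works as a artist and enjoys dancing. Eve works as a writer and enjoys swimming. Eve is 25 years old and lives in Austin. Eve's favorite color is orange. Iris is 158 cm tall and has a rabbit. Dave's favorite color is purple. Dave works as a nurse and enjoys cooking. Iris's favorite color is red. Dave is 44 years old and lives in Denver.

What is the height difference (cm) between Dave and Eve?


|150 - 159| = 9

9


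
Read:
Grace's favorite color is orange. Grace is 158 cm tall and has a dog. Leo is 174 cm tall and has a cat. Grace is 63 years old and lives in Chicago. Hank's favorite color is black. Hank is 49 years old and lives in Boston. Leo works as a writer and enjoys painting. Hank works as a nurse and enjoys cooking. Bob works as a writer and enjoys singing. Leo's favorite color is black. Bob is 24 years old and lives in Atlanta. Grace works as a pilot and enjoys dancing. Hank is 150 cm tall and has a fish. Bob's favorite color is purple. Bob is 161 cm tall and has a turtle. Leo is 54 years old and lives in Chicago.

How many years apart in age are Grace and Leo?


63 vs 54, diff = 9

9


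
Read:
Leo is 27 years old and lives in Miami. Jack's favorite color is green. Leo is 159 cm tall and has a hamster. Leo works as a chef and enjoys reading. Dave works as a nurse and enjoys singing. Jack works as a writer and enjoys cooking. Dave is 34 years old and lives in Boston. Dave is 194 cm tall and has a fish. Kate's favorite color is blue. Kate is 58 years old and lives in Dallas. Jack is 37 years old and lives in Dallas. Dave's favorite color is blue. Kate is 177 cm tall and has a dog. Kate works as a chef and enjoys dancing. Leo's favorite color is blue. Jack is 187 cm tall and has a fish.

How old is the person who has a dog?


Person with dog is Kate, age 58

58


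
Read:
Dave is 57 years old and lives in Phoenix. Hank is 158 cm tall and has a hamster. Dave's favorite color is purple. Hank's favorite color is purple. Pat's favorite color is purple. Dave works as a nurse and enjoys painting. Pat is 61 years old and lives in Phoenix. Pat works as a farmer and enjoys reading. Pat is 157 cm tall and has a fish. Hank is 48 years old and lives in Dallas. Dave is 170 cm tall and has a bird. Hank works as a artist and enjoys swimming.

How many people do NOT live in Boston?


Not in Boston: 3

3


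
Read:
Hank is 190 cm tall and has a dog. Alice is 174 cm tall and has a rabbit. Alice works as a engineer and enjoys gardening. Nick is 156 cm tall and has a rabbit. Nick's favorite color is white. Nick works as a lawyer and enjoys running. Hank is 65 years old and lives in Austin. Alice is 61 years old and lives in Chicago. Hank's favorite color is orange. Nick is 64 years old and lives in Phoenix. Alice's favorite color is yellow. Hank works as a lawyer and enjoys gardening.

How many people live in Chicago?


Count in Chicago: 1

1


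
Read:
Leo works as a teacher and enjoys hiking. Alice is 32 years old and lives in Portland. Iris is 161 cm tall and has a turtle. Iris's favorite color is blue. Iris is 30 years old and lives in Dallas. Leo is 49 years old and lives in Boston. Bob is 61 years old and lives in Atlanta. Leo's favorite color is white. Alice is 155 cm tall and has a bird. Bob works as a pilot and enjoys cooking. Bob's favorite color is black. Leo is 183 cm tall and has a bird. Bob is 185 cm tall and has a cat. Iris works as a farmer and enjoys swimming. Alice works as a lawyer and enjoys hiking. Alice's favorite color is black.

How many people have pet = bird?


Count: 2

2


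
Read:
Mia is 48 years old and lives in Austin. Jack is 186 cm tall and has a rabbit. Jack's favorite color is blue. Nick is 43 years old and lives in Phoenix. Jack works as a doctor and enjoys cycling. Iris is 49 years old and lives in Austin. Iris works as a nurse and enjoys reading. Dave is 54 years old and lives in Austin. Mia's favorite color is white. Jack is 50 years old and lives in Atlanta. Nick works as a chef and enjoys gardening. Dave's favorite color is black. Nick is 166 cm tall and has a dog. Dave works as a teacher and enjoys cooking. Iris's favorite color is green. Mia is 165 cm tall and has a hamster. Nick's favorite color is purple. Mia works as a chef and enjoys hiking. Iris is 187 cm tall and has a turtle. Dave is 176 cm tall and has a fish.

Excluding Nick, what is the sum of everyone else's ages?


Sum (excluding Nick): 201

201


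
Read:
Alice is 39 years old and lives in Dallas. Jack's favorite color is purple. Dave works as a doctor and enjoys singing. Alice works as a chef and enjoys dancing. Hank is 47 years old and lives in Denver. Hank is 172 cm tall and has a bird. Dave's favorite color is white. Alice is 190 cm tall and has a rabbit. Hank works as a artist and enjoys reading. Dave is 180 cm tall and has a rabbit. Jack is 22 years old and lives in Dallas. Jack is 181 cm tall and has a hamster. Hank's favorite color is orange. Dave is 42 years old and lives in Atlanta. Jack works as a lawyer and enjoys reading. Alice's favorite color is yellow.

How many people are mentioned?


People: Hank, Alice, Jack, Dave. Count = 4

4


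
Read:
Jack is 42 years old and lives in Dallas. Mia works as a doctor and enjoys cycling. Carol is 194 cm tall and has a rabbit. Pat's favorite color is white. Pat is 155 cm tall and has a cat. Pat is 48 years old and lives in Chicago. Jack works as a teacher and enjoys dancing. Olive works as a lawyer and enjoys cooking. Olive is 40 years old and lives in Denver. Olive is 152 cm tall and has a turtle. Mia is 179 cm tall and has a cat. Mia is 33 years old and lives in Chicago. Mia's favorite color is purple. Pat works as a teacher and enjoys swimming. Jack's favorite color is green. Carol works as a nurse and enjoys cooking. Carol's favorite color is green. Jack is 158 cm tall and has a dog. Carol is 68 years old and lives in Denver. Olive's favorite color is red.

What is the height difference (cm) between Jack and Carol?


|158 - 194| = 36

36


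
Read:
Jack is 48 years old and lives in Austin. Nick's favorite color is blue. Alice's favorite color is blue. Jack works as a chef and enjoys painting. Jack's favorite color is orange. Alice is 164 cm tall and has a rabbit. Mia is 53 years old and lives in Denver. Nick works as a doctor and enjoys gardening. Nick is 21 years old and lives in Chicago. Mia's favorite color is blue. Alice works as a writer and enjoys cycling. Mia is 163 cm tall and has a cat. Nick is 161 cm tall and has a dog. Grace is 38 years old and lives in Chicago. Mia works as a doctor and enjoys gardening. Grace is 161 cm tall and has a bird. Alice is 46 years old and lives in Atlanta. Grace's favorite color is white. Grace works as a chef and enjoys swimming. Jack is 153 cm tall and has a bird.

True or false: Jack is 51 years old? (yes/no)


Jack is actually 48. no

no


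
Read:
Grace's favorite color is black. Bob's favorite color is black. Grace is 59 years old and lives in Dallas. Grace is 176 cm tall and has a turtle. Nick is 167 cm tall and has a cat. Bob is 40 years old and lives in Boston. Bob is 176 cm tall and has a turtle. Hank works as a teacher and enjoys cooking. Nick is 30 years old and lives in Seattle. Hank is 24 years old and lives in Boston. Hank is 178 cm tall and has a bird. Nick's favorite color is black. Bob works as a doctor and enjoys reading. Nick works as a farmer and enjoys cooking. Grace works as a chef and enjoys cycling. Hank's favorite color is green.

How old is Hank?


Hank is 24 years old

24


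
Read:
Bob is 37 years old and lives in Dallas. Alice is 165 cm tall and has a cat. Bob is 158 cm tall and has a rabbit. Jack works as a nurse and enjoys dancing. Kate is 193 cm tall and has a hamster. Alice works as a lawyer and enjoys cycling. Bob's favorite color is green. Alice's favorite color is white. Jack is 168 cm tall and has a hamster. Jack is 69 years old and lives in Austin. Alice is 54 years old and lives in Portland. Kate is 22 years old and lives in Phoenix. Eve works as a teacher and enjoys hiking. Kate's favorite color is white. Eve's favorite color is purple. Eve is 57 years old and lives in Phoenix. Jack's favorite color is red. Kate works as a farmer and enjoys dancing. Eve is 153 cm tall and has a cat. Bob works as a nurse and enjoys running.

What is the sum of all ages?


57+69+37+22+54 = 239

239


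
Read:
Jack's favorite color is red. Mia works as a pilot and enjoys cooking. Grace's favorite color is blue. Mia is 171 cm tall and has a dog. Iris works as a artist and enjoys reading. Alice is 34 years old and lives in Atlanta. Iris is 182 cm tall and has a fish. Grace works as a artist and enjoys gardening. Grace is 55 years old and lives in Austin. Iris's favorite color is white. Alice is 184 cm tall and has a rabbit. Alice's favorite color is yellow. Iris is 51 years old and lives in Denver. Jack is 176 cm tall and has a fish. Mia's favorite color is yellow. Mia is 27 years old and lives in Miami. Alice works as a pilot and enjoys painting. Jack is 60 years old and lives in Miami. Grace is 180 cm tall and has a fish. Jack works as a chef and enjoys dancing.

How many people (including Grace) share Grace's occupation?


Grace is a artist. Count = 2

2


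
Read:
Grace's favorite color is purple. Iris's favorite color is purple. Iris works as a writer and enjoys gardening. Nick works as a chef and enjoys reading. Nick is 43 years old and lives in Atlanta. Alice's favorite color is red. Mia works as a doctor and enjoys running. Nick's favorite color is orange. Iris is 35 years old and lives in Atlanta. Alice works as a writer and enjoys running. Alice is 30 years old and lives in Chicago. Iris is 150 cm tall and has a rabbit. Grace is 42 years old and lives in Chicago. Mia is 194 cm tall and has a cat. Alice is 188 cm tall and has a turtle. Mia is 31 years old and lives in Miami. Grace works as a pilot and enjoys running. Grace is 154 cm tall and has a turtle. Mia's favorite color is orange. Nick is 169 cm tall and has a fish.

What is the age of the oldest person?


Oldest: Nick at 43

43


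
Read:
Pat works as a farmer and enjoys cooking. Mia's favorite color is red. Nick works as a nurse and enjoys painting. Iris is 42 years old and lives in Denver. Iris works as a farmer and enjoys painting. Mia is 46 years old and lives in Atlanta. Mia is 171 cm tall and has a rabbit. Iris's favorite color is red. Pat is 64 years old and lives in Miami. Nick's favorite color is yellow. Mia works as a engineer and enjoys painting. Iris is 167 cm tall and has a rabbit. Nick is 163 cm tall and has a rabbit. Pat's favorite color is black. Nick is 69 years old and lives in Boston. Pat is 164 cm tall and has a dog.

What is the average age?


Sum=221, n=4, avg=55.25

55.25


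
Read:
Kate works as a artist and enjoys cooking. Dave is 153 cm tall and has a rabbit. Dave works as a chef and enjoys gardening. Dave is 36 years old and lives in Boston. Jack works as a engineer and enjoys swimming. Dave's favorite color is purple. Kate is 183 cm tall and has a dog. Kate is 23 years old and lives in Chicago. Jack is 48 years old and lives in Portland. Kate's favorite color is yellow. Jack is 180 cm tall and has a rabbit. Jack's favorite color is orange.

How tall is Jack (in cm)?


Jack is 180 cm tall

180


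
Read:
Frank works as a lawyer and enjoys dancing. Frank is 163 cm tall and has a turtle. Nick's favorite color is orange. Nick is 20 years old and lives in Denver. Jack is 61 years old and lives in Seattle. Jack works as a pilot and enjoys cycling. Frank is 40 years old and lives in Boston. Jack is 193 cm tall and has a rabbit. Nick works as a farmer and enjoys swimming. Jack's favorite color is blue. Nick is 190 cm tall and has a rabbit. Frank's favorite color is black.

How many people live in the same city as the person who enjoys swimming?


Person with hobby swimming is Nick, city Denver. Count = 1

1


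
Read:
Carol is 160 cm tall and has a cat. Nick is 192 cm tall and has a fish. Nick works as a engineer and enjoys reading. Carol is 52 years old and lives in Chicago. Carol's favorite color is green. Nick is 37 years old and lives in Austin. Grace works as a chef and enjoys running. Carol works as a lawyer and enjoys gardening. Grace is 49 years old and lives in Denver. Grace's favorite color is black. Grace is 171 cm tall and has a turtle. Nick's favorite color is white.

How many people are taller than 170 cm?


Taller than 170: 2

2


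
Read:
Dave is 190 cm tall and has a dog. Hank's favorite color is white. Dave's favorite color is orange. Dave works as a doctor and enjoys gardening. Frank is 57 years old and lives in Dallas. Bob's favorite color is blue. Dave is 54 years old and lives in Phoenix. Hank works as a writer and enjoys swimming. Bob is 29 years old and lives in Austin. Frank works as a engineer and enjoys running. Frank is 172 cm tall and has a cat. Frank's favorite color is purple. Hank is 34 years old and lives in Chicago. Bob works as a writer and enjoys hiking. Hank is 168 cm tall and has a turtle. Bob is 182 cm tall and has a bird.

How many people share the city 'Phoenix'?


Count: 1

1


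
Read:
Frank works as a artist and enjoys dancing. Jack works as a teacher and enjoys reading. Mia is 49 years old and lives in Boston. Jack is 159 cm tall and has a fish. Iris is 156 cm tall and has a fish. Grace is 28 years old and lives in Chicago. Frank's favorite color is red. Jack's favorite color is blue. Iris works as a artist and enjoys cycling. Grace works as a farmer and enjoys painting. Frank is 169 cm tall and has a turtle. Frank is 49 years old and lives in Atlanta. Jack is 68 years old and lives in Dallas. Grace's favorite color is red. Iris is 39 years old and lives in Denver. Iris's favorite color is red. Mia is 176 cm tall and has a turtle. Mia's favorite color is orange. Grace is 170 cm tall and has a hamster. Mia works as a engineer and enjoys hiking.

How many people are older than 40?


Filter: 3

3


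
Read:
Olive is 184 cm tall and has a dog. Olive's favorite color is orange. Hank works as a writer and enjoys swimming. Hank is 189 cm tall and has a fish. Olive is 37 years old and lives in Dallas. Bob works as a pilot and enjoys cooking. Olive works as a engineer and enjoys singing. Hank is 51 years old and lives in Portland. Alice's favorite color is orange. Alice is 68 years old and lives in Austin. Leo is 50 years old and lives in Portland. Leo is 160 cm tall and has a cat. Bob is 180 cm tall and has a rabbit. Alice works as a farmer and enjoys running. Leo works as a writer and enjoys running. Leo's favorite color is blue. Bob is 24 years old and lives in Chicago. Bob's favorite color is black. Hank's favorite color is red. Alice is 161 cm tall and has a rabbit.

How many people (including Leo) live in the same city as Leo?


Leo lives in Portland. Count = 2

2


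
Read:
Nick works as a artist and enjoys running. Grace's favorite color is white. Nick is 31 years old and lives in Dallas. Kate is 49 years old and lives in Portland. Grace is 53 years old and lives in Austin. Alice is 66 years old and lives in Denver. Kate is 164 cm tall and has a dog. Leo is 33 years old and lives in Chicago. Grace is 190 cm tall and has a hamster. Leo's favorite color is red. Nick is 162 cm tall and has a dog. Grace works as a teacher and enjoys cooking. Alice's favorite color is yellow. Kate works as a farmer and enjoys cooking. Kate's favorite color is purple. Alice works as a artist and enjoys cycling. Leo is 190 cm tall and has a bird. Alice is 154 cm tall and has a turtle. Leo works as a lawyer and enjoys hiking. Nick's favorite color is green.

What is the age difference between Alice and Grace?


|66 - 53| = 13

13


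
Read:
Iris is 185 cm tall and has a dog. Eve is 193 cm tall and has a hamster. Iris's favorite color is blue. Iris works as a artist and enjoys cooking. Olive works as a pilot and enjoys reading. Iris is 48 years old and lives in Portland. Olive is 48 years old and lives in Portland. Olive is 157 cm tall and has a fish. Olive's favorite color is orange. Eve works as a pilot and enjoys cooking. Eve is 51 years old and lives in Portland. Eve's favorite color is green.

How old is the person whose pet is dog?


Person with pet=dog is Iris, age 48

48


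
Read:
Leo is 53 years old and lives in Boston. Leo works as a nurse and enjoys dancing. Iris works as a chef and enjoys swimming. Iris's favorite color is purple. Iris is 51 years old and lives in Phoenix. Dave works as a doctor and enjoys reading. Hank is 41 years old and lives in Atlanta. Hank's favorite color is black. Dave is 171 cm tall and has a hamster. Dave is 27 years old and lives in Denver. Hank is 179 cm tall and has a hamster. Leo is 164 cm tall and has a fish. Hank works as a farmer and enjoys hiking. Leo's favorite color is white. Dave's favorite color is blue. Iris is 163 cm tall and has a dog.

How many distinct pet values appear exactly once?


Unique pet values: 2

2


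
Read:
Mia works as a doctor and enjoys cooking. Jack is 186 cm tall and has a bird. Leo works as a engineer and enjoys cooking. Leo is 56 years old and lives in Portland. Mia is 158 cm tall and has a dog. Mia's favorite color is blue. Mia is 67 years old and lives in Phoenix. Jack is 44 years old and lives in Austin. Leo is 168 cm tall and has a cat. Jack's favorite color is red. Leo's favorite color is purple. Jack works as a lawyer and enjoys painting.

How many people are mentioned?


People: Leo, Jack, Mia. Count = 3

3


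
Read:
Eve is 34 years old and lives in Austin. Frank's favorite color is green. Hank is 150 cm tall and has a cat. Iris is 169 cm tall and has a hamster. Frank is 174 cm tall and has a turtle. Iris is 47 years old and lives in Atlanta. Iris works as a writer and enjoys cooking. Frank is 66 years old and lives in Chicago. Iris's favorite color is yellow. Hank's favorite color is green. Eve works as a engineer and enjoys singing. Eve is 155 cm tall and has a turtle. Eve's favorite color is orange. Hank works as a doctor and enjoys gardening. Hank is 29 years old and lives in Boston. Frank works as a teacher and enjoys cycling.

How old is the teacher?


The teacher is Frank, age 66

66


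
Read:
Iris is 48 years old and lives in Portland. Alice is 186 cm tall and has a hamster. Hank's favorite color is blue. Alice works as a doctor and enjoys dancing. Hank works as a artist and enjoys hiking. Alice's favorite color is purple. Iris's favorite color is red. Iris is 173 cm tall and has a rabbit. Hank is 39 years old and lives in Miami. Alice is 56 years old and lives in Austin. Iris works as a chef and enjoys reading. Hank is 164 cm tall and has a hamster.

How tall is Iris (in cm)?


Iris is 173 cm tall

173


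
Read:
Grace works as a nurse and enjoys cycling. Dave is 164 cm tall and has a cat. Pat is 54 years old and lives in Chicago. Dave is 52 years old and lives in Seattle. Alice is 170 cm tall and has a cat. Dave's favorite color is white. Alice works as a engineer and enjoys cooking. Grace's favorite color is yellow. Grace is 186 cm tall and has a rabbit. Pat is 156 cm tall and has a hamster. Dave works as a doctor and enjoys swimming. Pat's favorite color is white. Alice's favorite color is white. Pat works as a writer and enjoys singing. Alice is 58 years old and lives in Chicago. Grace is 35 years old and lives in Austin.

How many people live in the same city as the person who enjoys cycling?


Person with hobby cycling is Grace, city Austin. Count = 1

1


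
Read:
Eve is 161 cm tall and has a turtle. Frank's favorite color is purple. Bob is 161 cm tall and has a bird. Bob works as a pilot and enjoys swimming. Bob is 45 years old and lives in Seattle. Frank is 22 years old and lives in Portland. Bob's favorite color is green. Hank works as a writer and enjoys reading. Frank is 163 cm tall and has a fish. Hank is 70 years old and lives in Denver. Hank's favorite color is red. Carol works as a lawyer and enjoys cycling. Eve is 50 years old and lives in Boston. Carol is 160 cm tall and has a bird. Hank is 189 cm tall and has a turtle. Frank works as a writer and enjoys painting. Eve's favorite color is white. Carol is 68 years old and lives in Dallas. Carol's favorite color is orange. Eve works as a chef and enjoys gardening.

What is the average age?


Sum=255, n=5, avg=51

51


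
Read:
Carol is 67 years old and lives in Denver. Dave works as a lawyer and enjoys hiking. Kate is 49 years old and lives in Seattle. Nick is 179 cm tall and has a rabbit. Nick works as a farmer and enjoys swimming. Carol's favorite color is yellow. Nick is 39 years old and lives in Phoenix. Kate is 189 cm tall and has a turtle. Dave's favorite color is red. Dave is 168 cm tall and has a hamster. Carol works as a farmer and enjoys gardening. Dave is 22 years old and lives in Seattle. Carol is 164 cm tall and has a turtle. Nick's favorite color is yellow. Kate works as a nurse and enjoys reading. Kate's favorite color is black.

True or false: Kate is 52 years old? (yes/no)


Kate is actually 49. no

no


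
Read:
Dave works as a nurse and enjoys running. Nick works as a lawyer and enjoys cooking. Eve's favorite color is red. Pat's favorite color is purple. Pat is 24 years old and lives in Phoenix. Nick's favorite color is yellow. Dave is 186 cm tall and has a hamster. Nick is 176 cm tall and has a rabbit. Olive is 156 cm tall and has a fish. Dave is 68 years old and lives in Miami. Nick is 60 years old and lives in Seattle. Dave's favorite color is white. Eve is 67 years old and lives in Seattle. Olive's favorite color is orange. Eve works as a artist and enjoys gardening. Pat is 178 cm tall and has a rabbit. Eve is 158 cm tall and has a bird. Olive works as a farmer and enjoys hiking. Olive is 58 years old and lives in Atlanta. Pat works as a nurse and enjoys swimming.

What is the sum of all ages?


60+68+58+24+67 = 277

277


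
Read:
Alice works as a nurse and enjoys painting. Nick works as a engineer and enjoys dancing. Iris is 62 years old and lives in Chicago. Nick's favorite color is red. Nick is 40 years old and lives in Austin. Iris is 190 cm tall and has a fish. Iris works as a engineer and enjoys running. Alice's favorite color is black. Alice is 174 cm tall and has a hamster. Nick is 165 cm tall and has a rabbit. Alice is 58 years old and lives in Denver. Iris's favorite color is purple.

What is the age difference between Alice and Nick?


|58 - 40| = 18

18


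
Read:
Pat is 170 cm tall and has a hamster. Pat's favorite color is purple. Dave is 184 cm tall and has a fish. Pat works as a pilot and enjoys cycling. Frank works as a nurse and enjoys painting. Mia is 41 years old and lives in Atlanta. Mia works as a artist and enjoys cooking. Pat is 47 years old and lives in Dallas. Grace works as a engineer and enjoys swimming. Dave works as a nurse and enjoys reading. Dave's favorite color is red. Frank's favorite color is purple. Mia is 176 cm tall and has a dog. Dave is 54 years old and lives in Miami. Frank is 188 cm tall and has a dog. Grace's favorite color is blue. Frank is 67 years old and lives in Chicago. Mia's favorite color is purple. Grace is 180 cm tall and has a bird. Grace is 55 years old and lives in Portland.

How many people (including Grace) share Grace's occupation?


Grace is a engineer. Count = 1

1


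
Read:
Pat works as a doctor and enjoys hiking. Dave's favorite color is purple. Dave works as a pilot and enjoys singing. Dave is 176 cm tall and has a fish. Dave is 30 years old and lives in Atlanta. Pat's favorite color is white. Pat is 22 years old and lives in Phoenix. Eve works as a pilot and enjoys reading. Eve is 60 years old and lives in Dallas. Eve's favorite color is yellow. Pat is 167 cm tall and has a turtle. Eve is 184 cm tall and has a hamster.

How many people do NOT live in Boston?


Not in Boston: 3

3


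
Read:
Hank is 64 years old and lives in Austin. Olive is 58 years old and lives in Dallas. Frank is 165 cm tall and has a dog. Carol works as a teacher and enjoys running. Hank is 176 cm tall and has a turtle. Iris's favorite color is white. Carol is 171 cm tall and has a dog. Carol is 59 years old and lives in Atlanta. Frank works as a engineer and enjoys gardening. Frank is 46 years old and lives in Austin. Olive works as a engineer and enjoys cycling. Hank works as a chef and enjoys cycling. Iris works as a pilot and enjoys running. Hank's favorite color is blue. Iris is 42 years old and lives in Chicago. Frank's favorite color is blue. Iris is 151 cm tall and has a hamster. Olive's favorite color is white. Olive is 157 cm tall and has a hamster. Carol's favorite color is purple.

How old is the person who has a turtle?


Person with turtle is Hank, age 64

64


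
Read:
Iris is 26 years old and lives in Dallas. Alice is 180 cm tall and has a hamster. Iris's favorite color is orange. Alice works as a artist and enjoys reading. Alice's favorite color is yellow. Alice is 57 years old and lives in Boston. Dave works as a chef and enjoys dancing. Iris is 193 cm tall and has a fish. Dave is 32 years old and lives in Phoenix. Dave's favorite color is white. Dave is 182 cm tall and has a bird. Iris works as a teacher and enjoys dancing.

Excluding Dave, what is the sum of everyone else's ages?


Sum (excluding Dave): 83

83


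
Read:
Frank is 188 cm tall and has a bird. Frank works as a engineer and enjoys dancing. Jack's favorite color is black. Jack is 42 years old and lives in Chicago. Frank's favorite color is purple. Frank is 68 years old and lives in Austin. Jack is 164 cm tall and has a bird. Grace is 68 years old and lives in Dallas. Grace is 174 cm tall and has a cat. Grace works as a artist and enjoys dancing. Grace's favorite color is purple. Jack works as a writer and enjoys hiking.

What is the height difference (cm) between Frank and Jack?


|188 - 164| = 24

24


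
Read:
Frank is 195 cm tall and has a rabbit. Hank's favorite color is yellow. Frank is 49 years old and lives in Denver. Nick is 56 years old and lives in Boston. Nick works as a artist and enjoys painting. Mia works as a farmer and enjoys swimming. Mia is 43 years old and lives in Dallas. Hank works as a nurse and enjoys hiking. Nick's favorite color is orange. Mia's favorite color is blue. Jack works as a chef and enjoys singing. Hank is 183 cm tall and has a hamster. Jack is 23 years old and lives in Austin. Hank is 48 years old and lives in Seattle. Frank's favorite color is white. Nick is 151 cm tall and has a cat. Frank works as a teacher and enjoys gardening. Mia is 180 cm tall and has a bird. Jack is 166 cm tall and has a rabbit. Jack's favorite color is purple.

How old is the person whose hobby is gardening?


Person with hobby=gardening is Frank, age 49

49


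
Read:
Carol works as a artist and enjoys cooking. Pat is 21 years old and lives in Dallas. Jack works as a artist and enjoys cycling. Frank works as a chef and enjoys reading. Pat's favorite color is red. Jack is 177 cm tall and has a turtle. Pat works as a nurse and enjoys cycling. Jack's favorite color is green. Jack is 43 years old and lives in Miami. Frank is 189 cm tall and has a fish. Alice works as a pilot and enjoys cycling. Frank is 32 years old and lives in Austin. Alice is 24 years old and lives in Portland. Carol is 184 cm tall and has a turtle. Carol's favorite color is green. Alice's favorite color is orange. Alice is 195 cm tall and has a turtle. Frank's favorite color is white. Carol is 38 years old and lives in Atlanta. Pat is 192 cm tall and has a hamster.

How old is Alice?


Alice is 24 years old

24


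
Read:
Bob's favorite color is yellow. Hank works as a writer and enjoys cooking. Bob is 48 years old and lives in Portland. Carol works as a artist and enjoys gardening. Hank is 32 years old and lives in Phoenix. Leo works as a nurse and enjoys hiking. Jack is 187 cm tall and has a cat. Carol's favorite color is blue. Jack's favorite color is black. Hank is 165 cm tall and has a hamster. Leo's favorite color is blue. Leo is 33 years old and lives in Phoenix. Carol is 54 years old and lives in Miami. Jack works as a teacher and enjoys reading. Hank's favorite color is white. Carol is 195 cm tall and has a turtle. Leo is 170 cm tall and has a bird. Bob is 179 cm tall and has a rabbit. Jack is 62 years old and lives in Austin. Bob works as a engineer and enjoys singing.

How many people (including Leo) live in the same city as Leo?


Leo lives in Phoenix. Count = 2

2


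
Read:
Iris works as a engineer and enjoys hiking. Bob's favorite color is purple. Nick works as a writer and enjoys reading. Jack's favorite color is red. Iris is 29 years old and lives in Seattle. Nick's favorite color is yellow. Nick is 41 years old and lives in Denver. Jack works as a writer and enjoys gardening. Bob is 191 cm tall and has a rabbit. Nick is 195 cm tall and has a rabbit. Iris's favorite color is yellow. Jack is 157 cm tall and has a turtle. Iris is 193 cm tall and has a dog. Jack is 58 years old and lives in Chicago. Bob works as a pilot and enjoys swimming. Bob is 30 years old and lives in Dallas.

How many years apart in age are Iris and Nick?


29 vs 41, diff = 12

12


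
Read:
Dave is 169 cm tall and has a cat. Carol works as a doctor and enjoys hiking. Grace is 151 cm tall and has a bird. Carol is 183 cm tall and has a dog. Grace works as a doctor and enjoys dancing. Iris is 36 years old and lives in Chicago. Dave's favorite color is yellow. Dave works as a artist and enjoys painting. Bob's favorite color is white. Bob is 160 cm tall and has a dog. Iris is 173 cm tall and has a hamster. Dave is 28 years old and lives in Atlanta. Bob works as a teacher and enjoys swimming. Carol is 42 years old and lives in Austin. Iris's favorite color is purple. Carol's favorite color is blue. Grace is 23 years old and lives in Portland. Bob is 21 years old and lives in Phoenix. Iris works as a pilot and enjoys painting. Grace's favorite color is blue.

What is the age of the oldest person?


Oldest: Carol at 42

42


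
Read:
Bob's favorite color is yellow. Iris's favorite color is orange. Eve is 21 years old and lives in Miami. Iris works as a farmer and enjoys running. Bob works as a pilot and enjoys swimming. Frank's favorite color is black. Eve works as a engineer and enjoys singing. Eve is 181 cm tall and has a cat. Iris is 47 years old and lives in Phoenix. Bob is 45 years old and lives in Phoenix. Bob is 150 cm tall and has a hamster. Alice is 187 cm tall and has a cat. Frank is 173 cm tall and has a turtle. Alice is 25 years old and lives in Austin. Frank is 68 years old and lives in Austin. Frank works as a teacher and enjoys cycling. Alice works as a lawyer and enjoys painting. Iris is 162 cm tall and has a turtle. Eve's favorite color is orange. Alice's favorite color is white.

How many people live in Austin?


Count in Austin: 2

2


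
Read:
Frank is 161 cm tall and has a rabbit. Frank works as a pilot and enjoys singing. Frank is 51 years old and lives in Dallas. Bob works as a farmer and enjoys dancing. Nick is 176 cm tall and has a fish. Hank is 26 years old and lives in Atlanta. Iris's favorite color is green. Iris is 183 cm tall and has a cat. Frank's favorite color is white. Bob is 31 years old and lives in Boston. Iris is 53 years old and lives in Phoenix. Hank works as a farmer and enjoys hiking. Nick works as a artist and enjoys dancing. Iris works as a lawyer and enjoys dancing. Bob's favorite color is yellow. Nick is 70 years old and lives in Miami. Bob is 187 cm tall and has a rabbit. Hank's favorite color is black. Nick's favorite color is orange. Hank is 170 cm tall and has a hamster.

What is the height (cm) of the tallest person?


Tallest: Bob at 187 cm

187


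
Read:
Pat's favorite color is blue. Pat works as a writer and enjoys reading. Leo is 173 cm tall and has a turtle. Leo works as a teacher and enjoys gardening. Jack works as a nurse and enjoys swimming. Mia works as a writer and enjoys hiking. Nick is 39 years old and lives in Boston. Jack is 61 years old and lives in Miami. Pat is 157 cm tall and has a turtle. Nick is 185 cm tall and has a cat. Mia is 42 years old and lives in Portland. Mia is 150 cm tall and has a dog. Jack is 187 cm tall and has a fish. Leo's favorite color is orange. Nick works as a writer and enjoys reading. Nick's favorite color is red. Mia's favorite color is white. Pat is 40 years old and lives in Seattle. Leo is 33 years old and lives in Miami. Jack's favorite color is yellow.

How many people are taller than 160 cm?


Taller than 160: 3

3


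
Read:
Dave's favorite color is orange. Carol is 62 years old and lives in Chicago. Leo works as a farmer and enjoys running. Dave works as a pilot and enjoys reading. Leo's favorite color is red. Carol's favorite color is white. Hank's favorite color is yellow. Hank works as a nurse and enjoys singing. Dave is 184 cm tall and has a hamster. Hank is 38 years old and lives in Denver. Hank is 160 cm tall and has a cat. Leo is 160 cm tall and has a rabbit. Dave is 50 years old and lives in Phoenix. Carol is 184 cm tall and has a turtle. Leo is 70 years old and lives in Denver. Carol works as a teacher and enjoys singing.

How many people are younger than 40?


Filter: 1

1


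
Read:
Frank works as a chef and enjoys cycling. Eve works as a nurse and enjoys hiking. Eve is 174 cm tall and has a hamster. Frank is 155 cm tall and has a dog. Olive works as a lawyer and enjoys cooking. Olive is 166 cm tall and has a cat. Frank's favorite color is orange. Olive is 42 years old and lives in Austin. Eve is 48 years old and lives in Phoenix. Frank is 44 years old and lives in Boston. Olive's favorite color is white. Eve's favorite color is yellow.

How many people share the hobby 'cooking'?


Count: 1

1


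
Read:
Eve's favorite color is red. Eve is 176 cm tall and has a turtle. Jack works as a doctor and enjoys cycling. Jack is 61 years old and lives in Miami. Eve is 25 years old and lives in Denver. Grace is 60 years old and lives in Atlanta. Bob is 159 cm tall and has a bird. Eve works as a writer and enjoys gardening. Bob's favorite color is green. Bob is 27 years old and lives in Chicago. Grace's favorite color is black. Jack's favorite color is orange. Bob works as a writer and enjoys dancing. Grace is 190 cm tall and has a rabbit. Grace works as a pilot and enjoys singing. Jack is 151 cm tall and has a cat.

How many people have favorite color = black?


Count: 1

1


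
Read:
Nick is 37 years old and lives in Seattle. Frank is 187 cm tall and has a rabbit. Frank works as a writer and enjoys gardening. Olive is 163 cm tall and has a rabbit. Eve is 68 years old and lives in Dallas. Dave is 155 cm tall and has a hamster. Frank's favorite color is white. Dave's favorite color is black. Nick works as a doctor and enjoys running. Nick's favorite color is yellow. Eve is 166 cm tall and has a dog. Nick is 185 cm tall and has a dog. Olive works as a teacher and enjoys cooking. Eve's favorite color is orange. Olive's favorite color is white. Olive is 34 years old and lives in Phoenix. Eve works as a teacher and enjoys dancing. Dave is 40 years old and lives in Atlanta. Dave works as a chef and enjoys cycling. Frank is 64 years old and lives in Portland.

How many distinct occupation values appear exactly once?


Unique occupation values: 3

3
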